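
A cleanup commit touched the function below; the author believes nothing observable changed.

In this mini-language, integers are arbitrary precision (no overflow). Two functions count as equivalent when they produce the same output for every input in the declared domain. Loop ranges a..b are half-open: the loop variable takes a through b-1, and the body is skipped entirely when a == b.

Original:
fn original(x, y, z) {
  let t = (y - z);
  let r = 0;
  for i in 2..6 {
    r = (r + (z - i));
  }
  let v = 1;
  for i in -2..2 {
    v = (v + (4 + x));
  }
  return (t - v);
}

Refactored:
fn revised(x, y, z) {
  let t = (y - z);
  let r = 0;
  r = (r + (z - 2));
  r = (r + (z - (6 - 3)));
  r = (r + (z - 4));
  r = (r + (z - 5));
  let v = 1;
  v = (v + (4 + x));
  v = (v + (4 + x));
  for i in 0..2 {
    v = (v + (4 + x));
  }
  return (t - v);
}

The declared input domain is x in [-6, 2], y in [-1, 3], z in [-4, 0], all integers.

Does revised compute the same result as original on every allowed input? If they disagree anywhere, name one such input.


The two are interchangeable: statement counts differ; and constant usage differs; and arithmetic usage differs; and loop structure differs, and every declared input agrees.
As a probe, take x=-4, y=2, z=-4: original runs t becomes 6; next r becomes 0; next at i=2:; next r becomes -6; next at i=3:; next r becomes -13; next at i=4:; next r becomes -21; next at i=5:; next r becomes -30; next v becomes 1; next at i=-2:; next v becomes 1; next at i=-1:; next v becomes 1; next at i=0:; next v becomes 1; next at i=1:; next v becomes 1; next final value 5; revised runs t becomes 6; next r becomes 0; next r becomes -6; next r becomes -13; next r becomes -21; next r becomes -30; next v becomes 1; next v becomes 1; next v becomes 1; next at i=0:; next v becomes 1; next at i=1:; next v becomes 1; next final value 5; both end at 5.
Across all 225 domain points the two functions coincide.
verdict: equivalent


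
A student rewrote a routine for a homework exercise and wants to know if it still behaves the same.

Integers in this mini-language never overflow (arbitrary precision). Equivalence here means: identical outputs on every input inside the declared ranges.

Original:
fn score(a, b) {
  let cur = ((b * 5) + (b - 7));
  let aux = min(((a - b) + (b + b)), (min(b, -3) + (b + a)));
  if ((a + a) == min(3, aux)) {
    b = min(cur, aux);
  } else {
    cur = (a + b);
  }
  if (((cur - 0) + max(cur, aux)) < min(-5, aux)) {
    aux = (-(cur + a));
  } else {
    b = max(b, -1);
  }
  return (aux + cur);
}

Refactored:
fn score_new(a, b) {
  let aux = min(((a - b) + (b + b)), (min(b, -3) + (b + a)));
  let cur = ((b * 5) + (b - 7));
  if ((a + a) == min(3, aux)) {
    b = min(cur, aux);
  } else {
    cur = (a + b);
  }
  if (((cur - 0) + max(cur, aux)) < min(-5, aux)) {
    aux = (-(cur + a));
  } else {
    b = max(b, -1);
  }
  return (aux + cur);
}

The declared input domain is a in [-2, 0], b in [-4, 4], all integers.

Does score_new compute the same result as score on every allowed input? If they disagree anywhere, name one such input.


Differences: same computation, different form — yet all 27 inputs agree.
verdict: equivalent


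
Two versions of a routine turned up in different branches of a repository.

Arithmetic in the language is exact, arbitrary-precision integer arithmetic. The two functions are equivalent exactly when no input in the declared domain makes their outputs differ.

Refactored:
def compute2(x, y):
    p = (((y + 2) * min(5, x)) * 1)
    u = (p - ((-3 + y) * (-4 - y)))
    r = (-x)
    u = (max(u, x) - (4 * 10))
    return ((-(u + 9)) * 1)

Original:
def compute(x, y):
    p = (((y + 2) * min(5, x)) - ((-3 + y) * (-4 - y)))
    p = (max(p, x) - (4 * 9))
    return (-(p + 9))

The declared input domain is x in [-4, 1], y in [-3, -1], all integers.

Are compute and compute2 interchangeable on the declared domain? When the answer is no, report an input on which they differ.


These are not equivalent — on x=-4, y=-3 the outputs split (29 vs 33).
compute: p becomes -2; next p becomes -38; next final value 29
compute2: p becomes 4; next u becomes -2; next r becomes 4; next u becomes -42; next final value 33
verdict: not equivalent; witness: x=-4, y=-3


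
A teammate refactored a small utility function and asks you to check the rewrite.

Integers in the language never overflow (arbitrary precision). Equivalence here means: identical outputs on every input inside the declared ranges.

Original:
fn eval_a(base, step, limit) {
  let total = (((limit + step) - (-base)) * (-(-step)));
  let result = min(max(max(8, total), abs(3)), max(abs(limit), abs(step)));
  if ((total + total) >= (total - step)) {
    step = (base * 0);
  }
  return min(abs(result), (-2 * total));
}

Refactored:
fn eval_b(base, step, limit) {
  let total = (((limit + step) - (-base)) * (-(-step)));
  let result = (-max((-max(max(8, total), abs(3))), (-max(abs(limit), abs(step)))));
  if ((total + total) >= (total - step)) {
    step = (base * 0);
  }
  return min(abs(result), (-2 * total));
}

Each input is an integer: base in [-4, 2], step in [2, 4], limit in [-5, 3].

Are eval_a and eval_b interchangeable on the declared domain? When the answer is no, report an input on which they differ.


The two are interchangeable: min/max/abs usage differs, and every declared input agrees.
As a probe, take base=-3, step=3, limit=2: eval_a runs total becomes 6; next result becomes 3; next ((total + total) >= (total - step)) evaluates to true; next step becomes 0; next final value -12; eval_b runs total becomes 6; next result becomes 3; next ((total + total) >= (total - step)) evaluates to true; next step becomes 0; next final value -12; both end at -12.
Checked all 189 inputs in the declared domain: the outputs agree on every one.
verdict: equivalent


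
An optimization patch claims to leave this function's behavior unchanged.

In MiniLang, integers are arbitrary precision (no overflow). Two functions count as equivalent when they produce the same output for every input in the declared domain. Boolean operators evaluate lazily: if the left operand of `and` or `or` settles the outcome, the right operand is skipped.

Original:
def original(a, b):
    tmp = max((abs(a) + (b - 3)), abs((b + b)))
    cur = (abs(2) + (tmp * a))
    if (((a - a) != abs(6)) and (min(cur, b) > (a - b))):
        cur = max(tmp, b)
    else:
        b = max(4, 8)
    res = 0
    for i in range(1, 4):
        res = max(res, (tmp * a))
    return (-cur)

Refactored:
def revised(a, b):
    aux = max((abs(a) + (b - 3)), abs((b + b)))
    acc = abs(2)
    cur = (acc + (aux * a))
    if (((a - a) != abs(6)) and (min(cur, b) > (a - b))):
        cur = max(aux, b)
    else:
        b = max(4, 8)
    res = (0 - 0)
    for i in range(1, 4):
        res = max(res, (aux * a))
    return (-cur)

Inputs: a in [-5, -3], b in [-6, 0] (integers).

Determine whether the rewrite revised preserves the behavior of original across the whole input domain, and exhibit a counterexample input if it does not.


Comparing the listings, the differences include: arithmetic usage differs, plus local variable names differ, plus constant usage differs, plus statement counts differ.
Spot check at a=-3, b=-4 — original: tmp := 8 | cur := -22 | (((a - a) != abs(6)) and (min(cur, b) > (a - b))): false | b := 8 | res := 0 | iter i=1: | res := 0 | iter i=2: | res := 0 | iter i=3: | res := 0 | result 22. revised: aux := 8 | acc := 2 | cur := -22 | (((a - a) != abs(6)) and (min(cur, b) > (a - b))): false | b := 8 | res := 0 | iter i=1: | res := 0 | iter i=2: | res := 0 | iter i=3: | res := 0 | result 22. Both give 22.
Checked all 21 inputs in the declared domain: the outputs agree on every one.
verdict: equivalent


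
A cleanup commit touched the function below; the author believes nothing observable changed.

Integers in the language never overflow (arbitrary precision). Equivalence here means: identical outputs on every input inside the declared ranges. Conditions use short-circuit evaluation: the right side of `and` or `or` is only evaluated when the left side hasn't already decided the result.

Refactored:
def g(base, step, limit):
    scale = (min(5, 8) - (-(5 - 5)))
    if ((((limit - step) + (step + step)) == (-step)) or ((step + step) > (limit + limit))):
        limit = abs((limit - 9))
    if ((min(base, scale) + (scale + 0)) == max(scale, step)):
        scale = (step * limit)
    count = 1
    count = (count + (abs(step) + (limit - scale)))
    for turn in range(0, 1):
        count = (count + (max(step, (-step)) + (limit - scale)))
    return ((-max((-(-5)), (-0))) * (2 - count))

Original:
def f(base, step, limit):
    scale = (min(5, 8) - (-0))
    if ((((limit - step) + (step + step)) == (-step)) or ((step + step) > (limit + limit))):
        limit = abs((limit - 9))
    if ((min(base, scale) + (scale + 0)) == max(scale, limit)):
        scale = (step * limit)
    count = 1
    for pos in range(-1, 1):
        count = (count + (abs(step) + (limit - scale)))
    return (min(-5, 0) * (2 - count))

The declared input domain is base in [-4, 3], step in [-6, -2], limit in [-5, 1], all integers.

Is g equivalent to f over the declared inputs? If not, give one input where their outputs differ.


There is a counterexample at base=0, step=-4, limit=-5: 125 on one side, 735 on the other.
f: scale = 5; ((((limit - step) + (step + step)) == (-step)) or ((step + step) > (limit + limit))) -> true; limit = 14; ((min(base, scale) + (scale + 0)) == max(scale, limit)) -> false; count = 1; [pos=-1]; count = 14; [pos=0]; count = 27; return 125
g: scale = 5; ((((limit - step) + (step + step)) == (-step)) or ((step + step) > (limit + limit))) -> true; limit = 14; ((min(base, scale) + (scale + 0)) == max(scale, step)) -> true; scale = -56; count = 1; count = 75; [turn=0]; count = 149; return 735
verdict: not equivalent; witness: base=0, step=-4, limit=-5


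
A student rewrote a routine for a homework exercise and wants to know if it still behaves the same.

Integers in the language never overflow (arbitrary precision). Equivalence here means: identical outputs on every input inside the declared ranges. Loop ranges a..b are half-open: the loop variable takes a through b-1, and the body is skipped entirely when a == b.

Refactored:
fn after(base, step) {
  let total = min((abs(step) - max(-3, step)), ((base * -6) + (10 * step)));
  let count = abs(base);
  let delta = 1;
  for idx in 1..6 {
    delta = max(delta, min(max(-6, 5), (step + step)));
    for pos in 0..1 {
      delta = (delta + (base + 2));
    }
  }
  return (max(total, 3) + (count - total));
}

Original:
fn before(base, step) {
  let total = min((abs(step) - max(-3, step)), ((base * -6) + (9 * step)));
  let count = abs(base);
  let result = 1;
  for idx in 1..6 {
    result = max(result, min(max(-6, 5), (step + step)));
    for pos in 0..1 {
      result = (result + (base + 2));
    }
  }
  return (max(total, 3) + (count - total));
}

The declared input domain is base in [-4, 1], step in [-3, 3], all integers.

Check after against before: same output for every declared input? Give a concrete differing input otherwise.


Consider the input base=-4, step=-3.
before: total := -3 | count := 4 | result := 1 | iter idx=1: | result := 1 | iter pos=0: | result := -1 | iter idx=2: | result := -1 | iter pos=0: | result := -3 | iter idx=3: | result := -3 | iter pos=0: | result := -5 | iter idx=4: | result := -5 | iter pos=0: | result := -7 | iter idx=5: | result := -6 | iter pos=0: | result := -8 | result 10
after: total := -6 | count := 4 | delta := 1 | iter idx=1: | delta := 1 | iter pos=0: | delta := -1 | iter idx=2: | delta := -1 | iter pos=0: | delta := -3 | iter idx=3: | delta := -3 | iter pos=0: | delta := -5 | iter idx=4: | delta := -5 | iter pos=0: | delta := -7 | iter idx=5: | delta := -6 | iter pos=0: | delta := -8 | result 13
10 against 13: the behavior changed.
verdict: not equivalent; witness: base=-4, step=-3


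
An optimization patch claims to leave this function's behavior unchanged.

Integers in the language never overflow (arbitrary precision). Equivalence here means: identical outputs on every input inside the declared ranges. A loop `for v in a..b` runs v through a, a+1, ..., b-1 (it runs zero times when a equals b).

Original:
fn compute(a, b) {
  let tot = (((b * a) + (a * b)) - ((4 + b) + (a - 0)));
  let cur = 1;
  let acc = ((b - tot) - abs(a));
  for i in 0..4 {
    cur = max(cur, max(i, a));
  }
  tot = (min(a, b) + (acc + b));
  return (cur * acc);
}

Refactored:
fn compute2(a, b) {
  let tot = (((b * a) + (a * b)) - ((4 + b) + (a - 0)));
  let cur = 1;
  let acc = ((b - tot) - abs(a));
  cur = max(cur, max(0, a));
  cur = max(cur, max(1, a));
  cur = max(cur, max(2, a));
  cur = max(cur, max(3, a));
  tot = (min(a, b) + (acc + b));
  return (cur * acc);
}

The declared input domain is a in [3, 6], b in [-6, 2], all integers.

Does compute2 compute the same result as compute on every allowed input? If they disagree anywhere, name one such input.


Comparing the listings, the differences include: constant usage differs, and min/max/abs usage differs, and loop structure differs, and local variable names differ, and statement counts differ.
Spot check at a=5, b=-5 — compute: tot=-54, then cur=1, then acc=44, then (i=0), then cur=5, then (i=1), then cur=5, then (i=2), then cur=5, then (i=3), then cur=5, then tot=34, then returns 220. compute2: tot=-54, then cur=1, then acc=44, then cur=5, then cur=5, then cur=5, then cur=5, then tot=34, then returns 220. Both give 220.
An exhaustive pass over the 36 declared inputs shows identical outputs.
verdict: equivalent


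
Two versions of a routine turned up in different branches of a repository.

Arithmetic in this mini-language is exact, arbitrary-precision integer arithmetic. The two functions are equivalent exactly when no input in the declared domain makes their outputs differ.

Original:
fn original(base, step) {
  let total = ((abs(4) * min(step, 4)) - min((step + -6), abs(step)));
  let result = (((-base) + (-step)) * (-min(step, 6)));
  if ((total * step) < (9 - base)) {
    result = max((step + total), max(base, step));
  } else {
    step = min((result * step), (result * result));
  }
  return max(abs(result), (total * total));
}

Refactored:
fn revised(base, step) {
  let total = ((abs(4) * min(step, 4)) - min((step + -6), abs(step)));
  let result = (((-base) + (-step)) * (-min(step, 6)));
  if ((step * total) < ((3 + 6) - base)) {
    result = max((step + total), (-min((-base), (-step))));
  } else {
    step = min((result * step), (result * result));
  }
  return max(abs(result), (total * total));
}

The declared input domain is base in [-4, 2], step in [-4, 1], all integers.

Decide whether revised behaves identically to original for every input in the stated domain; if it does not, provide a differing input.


The two are interchangeable: arithmetic usage differs, and min/max/abs usage differs, and constant usage differs, and every declared input agrees.
One worked example (base=-1, step=-2) — original: total = 0; result = 6; ((total * step) < (9 - base)) -> true; result = -1; return 1; revised: total = 0; result = 6; ((step * total) < ((3 + 6) - base)) -> true; result = -1; return 1; agreement on 1.
Across all 42 domain points the two functions coincide.
verdict: equivalent


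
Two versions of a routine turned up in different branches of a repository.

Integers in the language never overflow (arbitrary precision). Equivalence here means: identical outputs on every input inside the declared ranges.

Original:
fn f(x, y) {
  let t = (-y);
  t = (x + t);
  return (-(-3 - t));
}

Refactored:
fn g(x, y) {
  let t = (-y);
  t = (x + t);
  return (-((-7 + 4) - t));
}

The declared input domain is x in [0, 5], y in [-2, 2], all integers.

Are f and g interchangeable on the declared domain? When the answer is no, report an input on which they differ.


This is a faithful refactor — constant usage differs; arithmetic usage differs, but the computed results match everywhere.
One worked example (x=1, y=-1) — f: t=1, then t=2, then returns 5; g: t=1, then t=2, then returns 5; agreement on 5.
Every one of the 30 inputs gives matching results.
verdict: equivalent


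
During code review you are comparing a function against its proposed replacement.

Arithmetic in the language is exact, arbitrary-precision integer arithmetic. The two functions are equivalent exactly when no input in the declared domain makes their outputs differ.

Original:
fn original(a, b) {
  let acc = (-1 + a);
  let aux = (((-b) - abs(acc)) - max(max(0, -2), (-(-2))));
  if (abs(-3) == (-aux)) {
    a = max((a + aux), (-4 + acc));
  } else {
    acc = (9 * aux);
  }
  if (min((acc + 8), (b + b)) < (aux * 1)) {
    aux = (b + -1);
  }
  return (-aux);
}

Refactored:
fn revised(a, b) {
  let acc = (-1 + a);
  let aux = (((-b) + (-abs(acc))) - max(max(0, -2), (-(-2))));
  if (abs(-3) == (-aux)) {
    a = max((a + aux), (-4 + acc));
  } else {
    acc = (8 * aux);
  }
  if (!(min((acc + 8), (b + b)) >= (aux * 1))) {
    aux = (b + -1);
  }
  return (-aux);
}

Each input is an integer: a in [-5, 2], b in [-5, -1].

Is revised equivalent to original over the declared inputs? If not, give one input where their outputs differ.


The suspicious edit (`9` became `8`) never changes the result for any input inside the declared domain; all 40 inputs agree.
verdict: equivalent


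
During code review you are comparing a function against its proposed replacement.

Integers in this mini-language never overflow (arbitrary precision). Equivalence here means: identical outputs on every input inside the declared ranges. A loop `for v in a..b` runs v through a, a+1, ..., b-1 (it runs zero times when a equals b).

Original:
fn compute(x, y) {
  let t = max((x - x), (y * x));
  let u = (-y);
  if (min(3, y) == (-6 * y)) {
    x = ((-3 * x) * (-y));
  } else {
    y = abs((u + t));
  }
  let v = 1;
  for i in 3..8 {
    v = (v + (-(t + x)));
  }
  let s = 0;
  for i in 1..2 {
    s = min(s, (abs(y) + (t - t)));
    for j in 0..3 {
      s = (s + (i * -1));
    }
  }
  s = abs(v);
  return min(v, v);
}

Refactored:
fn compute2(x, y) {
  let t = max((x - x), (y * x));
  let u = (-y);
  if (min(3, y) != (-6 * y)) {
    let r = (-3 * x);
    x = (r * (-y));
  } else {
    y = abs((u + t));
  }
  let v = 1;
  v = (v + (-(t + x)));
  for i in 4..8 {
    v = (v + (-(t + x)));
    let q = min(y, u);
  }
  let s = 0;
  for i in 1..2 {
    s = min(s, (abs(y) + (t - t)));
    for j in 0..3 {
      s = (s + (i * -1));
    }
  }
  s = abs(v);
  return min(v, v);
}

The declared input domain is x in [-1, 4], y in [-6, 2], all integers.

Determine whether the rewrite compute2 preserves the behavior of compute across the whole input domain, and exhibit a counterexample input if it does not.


Consider the input x=-1, y=-6.
compute: t = 6; u = 6; (min(3, y) == (-6 * y)) -> false; y = 12; v = 1; [i=3]; v = -4; [i=4]; v = -9; [i=5]; v = -14; [i=6]; v = -19; [i=7]; v = -24; s = 0; [i=1]; s = 0; [j=0]; s = -1; [j=1]; s = -2; [j=2]; s = -3; s = 24; return -24
compute2: t = 6; u = 6; (min(3, y) != (-6 * y)) -> true; r = 3; x = 18; v = 1; v = -23; [i=4]; v = -47; q = -6; [i=5]; v = -71; q = -6; [i=6]; v = -95; q = -6; [i=7]; v = -119; q = -6; s = 0; [i=1]; s = 0; [j=0]; s = -1; [j=1]; s = -2; [j=2]; s = -3; s = 119; return -119
-24 vs -119 — the two versions disagree here.
verdict: not equivalent; witness: x=-1, y=-6


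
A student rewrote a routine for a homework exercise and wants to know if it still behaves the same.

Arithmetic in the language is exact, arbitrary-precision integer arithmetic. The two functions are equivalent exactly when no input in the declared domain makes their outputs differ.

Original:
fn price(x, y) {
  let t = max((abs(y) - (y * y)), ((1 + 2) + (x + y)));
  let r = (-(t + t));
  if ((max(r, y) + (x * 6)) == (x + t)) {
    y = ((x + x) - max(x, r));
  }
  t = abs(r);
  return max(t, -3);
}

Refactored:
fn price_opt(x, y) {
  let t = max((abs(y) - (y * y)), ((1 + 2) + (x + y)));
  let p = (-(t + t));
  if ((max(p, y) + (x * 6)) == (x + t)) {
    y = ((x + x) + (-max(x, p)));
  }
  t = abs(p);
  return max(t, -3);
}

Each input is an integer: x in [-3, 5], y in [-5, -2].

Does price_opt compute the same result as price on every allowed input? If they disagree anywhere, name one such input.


Differences: local variable names differ, and arithmetic usage differs — yet all 36 inputs agree.
verdict: equivalent


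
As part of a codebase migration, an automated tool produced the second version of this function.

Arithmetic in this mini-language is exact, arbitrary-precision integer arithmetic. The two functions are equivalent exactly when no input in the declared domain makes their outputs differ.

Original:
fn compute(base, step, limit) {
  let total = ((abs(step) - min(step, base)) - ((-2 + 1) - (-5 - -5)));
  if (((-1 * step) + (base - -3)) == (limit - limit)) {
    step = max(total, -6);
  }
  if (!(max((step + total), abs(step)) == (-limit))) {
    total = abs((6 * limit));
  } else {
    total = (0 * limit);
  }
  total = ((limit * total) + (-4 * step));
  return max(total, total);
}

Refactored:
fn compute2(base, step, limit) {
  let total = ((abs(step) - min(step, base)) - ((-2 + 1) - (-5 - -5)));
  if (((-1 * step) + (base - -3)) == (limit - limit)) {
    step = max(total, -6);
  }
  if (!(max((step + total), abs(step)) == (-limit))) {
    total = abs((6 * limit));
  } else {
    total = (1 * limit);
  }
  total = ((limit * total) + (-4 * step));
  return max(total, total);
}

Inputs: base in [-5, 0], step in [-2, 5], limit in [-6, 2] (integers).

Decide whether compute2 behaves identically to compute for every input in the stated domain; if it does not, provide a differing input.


base=-5, step=-1, limit=-6 yields 4 from compute but 40 from compute2.
verdict: not equivalent; witness: base=-5, step=-1, limit=-6


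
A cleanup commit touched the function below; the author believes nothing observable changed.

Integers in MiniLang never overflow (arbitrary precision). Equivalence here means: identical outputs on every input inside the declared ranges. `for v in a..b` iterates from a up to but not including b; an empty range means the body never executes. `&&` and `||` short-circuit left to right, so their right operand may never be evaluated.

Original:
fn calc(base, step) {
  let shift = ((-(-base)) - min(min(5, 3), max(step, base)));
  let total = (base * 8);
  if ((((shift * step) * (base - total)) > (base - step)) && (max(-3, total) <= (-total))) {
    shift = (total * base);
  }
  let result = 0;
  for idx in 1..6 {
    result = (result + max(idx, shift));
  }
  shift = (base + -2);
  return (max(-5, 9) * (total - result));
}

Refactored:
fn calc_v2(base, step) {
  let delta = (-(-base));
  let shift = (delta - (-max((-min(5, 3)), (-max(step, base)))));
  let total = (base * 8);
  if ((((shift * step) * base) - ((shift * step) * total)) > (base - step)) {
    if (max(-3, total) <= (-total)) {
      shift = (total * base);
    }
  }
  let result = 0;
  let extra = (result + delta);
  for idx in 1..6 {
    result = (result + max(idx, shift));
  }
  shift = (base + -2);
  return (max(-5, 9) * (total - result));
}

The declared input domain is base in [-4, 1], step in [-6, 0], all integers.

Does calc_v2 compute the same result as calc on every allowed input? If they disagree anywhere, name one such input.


The two versions differ — the changes include boolean connective usage differs; also arithmetic usage differs; also statement counts differ; also local variable names differ; also min/max/abs usage differs; also branching structure differs.
Tracing base=-1, step=-2: calc: shift := 0 | total := -8 | ((((shift * step) * (base - total)) > (base - step)) && (max(-3, total) <= (-total))): false | result := 0 | iter idx=1: | result := 1 | iter idx=2: | result := 3 | iter idx=3: | result := 6 | iter idx=4: | result := 10 | iter idx=5: | result := 15 | shift := -3 | result -207 | calc_v2: delta := -1 | shift := 0 | total := -8 | ((((shift * step) * base) - ((shift * step) * total)) > (base - step)): false | result := 0 | extra := -1 | iter idx=1: | result := 1 | iter idx=2: | result := 3 | iter idx=3: | result := 6 | iter idx=4: | result := 10 | iter idx=5: | result := 15 | shift := -3 | result -207 — matching result -207.
Every one of the 42 inputs gives matching results.
verdict: equivalent


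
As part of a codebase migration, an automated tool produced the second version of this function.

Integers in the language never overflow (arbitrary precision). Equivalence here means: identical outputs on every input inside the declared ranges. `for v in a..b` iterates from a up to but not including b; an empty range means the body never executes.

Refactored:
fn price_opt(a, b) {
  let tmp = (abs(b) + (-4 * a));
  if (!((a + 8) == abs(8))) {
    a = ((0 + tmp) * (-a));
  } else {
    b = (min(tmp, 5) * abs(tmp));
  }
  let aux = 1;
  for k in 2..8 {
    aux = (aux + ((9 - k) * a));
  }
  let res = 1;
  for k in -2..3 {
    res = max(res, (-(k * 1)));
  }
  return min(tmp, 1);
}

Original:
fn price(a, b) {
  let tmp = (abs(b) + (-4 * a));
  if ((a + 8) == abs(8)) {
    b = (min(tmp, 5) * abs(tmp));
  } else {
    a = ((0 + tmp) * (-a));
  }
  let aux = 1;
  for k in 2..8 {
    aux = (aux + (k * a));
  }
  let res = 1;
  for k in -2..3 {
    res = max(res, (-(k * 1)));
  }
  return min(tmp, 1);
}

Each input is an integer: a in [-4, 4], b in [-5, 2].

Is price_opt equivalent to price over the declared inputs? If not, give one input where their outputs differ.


This is a faithful refactor — arithmetic usage differs, boolean connective usage differs, constant usage differs, but the computed results match everywhere.
One worked example (a=1, b=0) — price: tmp becomes -4; next ((a + 8) == abs(8)) evaluates to false; next a becomes 4; next aux becomes 1; next at k=2:; next aux becomes 9; next at k=3:; next aux becomes 21; next at k=4:; next aux becomes 37; next at k=5:; next aux becomes 57; next at k=6:; next aux becomes 81; next at k=7:; next aux becomes 109; next res becomes 1; next at k=-2:; next res becomes 2; next at k=-1:; next res becomes 2; next at k=0:; next res becomes 2; next at k=1:; next res becomes 2; next at k=2:; next res becomes 2; next final value -4; price_opt: tmp becomes -4; next (!((a + 8) == abs(8))) evaluates to true; next a becomes 4; next aux becomes 1; next at k=2:; next aux becomes 29; next at k=3:; next aux becomes 53; next at k=4:; next aux becomes 73; next at k=5:; next aux becomes 89; next at k=6:; next aux becomes 101; next at k=7:; next aux becomes 109; next res becomes 1; next at k=-2:; next res becomes 2; next at k=-1:; next res becomes 2; next at k=0:; next res becomes 2; next at k=1:; next res becomes 2; next at k=2:; next res becomes 2; next final value -4; agreement on -4.
Checked all 72 inputs in the declared domain: the outputs agree on every one.
verdict: equivalent


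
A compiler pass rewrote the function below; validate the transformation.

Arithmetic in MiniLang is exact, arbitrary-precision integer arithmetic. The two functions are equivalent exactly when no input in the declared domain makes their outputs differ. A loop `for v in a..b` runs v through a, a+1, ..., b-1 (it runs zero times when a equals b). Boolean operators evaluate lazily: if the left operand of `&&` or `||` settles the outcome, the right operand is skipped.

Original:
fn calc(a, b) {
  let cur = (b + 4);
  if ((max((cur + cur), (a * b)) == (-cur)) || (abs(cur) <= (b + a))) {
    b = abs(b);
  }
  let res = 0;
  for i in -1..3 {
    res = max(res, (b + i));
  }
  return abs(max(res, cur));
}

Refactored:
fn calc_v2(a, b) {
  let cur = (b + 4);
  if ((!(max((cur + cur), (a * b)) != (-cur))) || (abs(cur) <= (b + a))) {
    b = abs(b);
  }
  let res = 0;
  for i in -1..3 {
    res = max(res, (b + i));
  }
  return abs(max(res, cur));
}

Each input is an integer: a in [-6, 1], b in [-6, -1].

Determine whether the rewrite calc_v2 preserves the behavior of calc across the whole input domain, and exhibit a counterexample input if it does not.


This is a faithful refactor — comparison usage differs; also boolean connective usage differs, but the computed results match everywhere.
Tracing a=0, b=-5: calc: cur becomes -1; next ((max((cur + cur), (a * b)) == (-cur)) || (abs(cur) <= (b + a))) evaluates to false; next res becomes 0; next at i=-1:; next res becomes 0; next at i=0:; next res becomes 0; next at i=1:; next res becomes 0; next at i=2:; next res becomes 0; next final value 0 | calc_v2: cur becomes -1; next ((!(max((cur + cur), (a * b)) != (-cur))) || (abs(cur) <= (b + a))) evaluates to false; next res becomes 0; next at i=-1:; next res becomes 0; next at i=0:; next res becomes 0; next at i=1:; next res becomes 0; next at i=2:; next res becomes 0; next final value 0 — matching result 0.
An exhaustive pass over the 48 declared inputs shows identical outputs.
verdict: equivalent


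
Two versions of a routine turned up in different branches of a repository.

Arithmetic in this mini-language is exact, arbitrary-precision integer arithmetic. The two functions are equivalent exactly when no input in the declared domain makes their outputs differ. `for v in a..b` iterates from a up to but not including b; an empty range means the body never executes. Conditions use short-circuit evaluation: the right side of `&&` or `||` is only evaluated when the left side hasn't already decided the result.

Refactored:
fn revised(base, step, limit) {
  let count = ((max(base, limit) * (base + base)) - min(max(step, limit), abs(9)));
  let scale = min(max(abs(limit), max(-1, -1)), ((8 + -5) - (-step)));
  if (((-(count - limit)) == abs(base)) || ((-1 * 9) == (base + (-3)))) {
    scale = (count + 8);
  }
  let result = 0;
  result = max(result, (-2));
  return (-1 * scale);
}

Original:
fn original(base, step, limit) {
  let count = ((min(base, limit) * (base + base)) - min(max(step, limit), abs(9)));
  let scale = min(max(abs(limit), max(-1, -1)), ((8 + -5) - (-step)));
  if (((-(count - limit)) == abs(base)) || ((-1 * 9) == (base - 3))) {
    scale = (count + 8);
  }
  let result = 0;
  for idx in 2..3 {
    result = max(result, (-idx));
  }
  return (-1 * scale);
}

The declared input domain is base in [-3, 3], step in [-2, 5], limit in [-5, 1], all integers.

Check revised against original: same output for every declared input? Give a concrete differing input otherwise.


Evaluate both at base=-3, step=3, limit=0.
original: count becomes 15; next scale becomes 0; next (((-(count - limit)) == abs(base)) || ((-1 * 9) == (base - 3))) evaluates to false; next result becomes 0; next at idx=2:; next result becomes 0; next final value 0
revised: count becomes -3; next scale becomes 0; next (((-(count - limit)) == abs(base)) || ((-1 * 9) == (base + (-3)))) evaluates to true; next scale becomes 5; next result becomes 0; next result becomes 0; next final value -5
0 and -5 differ, so these are not the same function on this domain.
verdict: not equivalent; witness: base=-3, step=3, limit=0


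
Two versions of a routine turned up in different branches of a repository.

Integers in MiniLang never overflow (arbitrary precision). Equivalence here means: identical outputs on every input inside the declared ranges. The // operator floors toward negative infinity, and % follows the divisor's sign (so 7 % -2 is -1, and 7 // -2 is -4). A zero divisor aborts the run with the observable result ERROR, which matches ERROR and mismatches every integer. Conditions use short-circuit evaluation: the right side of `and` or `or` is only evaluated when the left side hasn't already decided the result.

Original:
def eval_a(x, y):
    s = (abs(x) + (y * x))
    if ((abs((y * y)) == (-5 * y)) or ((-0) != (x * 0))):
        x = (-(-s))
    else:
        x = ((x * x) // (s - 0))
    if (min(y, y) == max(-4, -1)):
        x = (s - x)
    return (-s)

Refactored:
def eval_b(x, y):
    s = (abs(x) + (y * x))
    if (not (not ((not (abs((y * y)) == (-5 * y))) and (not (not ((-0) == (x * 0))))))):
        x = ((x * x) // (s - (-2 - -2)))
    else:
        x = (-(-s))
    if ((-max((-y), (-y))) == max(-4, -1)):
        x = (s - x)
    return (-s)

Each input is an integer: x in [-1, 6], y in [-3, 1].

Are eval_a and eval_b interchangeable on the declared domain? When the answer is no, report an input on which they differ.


The two versions differ — the changes include min/max/abs usage differs; constant usage differs; comparison usage differs; boolean connective usage differs; arithmetic usage differs.
One worked example (x=5, y=0) — eval_a: s becomes 5; next ((abs((y * y)) == (-5 * y)) or ((-0) != (x * 0))) evaluates to true; next x becomes 5; next (min(y, y) == max(-4, -1)) evaluates to false; next final value -5; eval_b: s becomes 5; next (not (not ((not (abs((y * y)) == (-5 * y))) and (not (not ((-0) == (x * 0))))))) evaluates to false; next x becomes 5; next ((-max((-y), (-y))) == max(-4, -1)) evaluates to false; next final value -5; agreement on -5.
Sweeping the whole domain (40 inputs) finds no disagreement.
verdict: equivalent


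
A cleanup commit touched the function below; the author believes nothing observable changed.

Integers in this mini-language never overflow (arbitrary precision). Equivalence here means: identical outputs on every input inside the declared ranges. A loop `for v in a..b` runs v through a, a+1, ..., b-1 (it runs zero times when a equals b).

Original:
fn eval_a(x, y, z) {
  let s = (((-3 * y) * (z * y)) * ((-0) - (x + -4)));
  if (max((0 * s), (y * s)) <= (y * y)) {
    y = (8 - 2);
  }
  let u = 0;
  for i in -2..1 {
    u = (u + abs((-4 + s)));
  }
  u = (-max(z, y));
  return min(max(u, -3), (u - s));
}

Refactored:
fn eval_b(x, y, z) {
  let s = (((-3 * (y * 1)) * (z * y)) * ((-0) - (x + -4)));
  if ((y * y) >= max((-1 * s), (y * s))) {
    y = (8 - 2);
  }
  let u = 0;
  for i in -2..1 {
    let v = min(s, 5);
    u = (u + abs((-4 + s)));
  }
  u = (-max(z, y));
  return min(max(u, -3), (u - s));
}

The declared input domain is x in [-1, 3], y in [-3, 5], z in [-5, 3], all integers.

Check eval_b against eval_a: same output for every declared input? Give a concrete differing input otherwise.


Try x=-1, y=1, z=1.
eval_a: s=-15, then (max((0 * s), (y * s)) <= (y * y)) is true, then y=6, then u=0, then (i=-2), then u=19, then (i=-1), then u=38, then (i=0), then u=57, then u=-6, then returns -3
eval_b: s=-15, then ((y * y) >= max((-1 * s), (y * s))) is false, then u=0, then (i=-2), then v=-15, then u=19, then (i=-1), then v=-15, then u=38, then (i=0), then v=-15, then u=57, then u=-1, then returns -1
-3 != -1, so the rewrite changes behavior.
verdict: not equivalent; witness: x=-1, y=1, z=1


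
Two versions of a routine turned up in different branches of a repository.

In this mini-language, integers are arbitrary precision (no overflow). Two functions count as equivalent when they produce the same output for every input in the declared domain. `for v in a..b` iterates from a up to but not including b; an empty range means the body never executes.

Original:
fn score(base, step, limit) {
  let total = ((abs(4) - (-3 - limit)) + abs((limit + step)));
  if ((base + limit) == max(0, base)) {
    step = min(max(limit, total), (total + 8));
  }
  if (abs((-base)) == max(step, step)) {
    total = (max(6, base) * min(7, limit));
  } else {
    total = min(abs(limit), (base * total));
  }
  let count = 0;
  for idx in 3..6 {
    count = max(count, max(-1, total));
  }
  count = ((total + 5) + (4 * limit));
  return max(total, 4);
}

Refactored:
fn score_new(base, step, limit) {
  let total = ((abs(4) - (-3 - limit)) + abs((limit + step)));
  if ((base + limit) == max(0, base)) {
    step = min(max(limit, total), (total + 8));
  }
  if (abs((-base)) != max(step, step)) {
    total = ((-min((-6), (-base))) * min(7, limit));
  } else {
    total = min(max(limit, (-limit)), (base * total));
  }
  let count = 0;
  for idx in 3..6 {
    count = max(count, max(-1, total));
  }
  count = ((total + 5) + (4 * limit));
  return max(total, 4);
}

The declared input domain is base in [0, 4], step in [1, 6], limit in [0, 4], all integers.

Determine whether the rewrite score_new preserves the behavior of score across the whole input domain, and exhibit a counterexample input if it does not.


The rewrite breaks on base=0, step=1, limit=1, where the results are 4 and 6.
score: total becomes 10; next ((base + limit) == max(0, base)) evaluates to false; next (abs((-base)) == max(step, step)) evaluates to false; next total becomes 0; next count becomes 0; next at idx=3:; next count becomes 0; next at idx=4:; next count becomes 0; next at idx=5:; next count becomes 0; next count becomes 9; next final value 4
score_new: total becomes 10; next ((base + limit) == max(0, base)) evaluates to false; next (abs((-base)) != max(step, step)) evaluates to true; next total becomes 6; next count becomes 0; next at idx=3:; next count becomes 6; next at idx=4:; next count becomes 6; next at idx=5:; next count becomes 6; next count becomes 15; next final value 6
verdict: not equivalent; witness: base=0, step=1, limit=1


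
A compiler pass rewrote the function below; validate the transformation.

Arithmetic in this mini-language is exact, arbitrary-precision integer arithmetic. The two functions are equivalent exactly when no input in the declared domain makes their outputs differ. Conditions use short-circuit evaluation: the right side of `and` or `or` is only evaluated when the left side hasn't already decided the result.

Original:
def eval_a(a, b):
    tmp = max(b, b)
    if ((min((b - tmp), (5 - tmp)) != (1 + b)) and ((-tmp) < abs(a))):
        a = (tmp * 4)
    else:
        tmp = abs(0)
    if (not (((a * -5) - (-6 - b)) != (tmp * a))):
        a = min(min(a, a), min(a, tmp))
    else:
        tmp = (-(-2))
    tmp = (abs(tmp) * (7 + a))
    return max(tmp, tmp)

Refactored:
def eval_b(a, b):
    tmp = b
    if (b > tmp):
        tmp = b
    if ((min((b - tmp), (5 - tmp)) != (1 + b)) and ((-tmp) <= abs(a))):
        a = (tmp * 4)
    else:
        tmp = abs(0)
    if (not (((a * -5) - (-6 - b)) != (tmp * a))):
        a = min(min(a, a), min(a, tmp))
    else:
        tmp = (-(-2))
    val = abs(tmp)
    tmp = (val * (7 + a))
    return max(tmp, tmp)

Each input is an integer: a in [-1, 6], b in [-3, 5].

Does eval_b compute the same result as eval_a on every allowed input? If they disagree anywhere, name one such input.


On input a=2, b=-2, eval_a returns 18 while eval_b returns -2.
verdict: not equivalent; witness: a=2, b=-2


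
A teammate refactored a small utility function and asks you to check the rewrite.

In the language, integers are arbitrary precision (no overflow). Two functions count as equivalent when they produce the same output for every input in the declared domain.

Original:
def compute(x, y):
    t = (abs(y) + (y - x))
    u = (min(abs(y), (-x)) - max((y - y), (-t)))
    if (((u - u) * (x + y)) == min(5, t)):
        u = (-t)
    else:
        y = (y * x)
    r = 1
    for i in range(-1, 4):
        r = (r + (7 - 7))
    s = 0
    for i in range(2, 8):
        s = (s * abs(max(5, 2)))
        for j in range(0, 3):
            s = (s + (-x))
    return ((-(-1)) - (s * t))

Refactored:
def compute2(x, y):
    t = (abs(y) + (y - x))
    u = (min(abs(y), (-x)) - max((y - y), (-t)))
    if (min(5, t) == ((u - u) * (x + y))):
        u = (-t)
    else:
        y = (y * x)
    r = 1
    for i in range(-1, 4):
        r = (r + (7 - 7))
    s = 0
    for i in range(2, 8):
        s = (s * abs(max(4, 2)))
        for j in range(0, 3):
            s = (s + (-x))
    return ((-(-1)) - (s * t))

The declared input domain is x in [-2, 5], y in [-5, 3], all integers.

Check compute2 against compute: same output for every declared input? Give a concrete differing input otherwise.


Try x=-2, y=-5.
compute: t becomes 2; next u becomes 2; next (((u - u) * (x + y)) == min(5, t)) evaluates to false; next y becomes 10; next r becomes 1; next at i=-1:; next r becomes 1; next at i=0:; next r becomes 1; next at i=1:; next r becomes 1; next at i=2:; next r becomes 1; next at i=3:; next r becomes 1; next s becomes 0; next at i=2:; next s becomes 0; next at j=0:; next s becomes 2; next at j=1:; next s becomes 4; next at j=2:; next s becomes 6; next at i=3:; next s becomes 30; next at j=0:; next s becomes 32; next at j=1:; next s becomes 34; next at j=2:; next s becomes 36; next at i=4:; next s becomes 180; next at j=0:; next s becomes 182; next at j=1:; next s becomes 184; next at j=2:; next s becomes 186; next at i=5:; next s becomes 930; next at j=0:; next s becomes 932; next at j=1:; next s becomes 934; next at j=2:; next s becomes 936; next at i=6:; next s becomes 4680; next at j=0:; next s becomes 4682; next at j=1:; next s becomes 4684; next at j=2:; next s becomes 4686; next at i=7:; next s becomes 23430; next at j=0:; next s becomes 23432; next at j=1:; next s becomes 23434; next at j=2:; next s becomes 23436; next final value -46871
compute2: t becomes 2; next u becomes 2; next (min(5, t) == ((u - u) * (x + y))) evaluates to false; next y becomes 10; next r becomes 1; next at i=-1:; next r becomes 1; next at i=0:; next r becomes 1; next at i=1:; next r becomes 1; next at i=2:; next r becomes 1; next at i=3:; next r becomes 1; next s becomes 0; next at i=2:; next s becomes 0; next at j=0:; next s becomes 2; next at j=1:; next s becomes 4; next at j=2:; next s becomes 6; next at i=3:; next s becomes 24; next at j=0:; next s becomes 26; next at j=1:; next s becomes 28; next at j=2:; next s becomes 30; next at i=4:; next s becomes 120; next at j=0:; next s becomes 122; next at j=1:; next s becomes 124; next at j=2:; next s becomes 126; next at i=5:; next s becomes 504; next at j=0:; next s becomes 506; next at j=1:; next s becomes 508; next at j=2:; next s becomes 510; next at i=6:; next s becomes 2040; next at j=0:; next s becomes 2042; next at j=1:; next s becomes 2044; next at j=2:; next s becomes 2046; next at i=7:; next s becomes 8184; next at j=0:; next s becomes 8186; next at j=1:; next s becomes 8188; next at j=2:; next s becomes 8190; next final value -16379
-46871 != -16379, so the rewrite changes behavior.
verdict: not equivalent; witness: x=-2, y=-5
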